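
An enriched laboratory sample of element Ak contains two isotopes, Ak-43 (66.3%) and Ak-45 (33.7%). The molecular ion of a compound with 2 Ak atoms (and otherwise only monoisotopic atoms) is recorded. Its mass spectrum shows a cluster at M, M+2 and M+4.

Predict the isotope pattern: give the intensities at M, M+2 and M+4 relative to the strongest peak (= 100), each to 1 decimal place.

Each Ak atom is independently Ak-43 (p = 0.663) or Ak-45 (q = 0.337); the cluster is the binomial expansion (p + q)^2.
P(M) = 0.663^2 = 0.439569
P(M+2) = 2 × 0.663^1 × 0.337^1 = 0.446862
P(M+4) = 0.337^2 = 0.113569
The M+2 peak is largest (0.446862); scaling to 100 gives 98.4 : 100.0 : 25.4.

98.4 : 100.0 : 25.4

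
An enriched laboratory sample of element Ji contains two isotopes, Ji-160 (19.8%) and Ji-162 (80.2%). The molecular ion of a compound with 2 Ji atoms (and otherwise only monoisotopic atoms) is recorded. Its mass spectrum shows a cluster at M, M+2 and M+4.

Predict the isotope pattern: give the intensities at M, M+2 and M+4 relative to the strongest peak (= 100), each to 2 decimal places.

6.10 : 49.38 : 100.00

The 2 Ji atoms are independent, so intensities follow the terms of (0.198 + 0.802)^2.
P(M) = 0.198^2 = 0.039204
P(M+2) = 2 × 0.198^1 × 0.802^1 = 0.317592
P(M+4) = 0.802^2 = 0.643204
The M+4 peak is largest (0.643204); scaling to 100 gives 6.10 : 49.38 : 100.00.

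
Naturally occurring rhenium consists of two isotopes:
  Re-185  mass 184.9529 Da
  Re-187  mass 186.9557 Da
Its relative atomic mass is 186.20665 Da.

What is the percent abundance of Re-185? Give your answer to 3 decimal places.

With x = fraction of Re-185 (so Re-187 is 1 − x):
184.9529·x + 186.9557·(1 − x) = 186.20665
(184.9529 − 186.9557)·x = 186.20665 − 186.9557
x = -0.74905 / -2.0028 = 0.37400 → 37.400% Re-185, 62.600% Re-187.

37.400%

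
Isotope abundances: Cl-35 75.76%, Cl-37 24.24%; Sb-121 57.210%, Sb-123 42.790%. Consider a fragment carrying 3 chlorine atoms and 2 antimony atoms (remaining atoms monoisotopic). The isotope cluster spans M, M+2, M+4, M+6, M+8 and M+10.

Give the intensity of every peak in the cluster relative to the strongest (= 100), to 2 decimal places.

Chlorine pattern (n=3): 0.4348304 : 0.41738208 : 0.13354464 : 0.01424288
Antimony pattern (n=2): 0.32729841 : 0.48960318 : 0.18309841
Convolve the two distributions (both contribute in 2-u steps):
  M: 0.4348304×0.32729841 = 0.142319
  M+2: 0.4348304×0.48960318 + 0.41738208×0.32729841 = 0.349503
  M+4: 0.4348304×0.18309841 + 0.41738208×0.48960318 + 0.13354464×0.32729841 = 0.327677
  M+6: 0.41738208×0.18309841 + 0.13354464×0.48960318 + 0.01424288×0.32729841 = 0.146468
  M+8: 0.13354464×0.18309841 + 0.01424288×0.48960318 = 0.031425
  M+10: 0.01424288×0.18309841 = 0.002608
Scale to base peak (0.349503) = 100: 40.72 : 100.00 : 93.76 : 41.91 : 8.99 : 0.75

40.72 : 100.00 : 93.76 : 41.91 : 8.99 : 0.75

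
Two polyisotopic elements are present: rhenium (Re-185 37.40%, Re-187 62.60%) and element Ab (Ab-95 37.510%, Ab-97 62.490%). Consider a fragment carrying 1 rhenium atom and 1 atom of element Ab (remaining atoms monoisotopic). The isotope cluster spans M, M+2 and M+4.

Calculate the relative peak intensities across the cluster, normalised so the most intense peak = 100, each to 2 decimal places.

29.94 : 100.00 : 83.49

Rhenium pattern (n=1): 0.3740 : 0.6260
Element Ab pattern (n=1): 0.3751 : 0.6249
Convolve the two distributions (both contribute in 2-u steps):
  M: 0.3740×0.3751 = 0.140287
  M+2: 0.3740×0.6249 + 0.6260×0.3751 = 0.468525
  M+4: 0.6260×0.6249 = 0.391187
Scale to base peak (0.468525) = 100: 29.94 : 100.00 : 83.49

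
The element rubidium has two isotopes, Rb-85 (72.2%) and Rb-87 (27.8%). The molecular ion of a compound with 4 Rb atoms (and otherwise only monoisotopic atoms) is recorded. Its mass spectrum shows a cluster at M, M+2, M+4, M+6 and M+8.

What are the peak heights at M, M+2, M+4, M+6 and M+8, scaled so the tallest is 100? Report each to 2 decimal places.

64.93 : 100.00 : 57.76 : 14.83 : 1.43

Each Rb atom is independently Rb-85 (p = 0.722) or Rb-87 (q = 0.278); the cluster is the binomial expansion (p + q)^4.
P(M) = 0.722^4 = 0.271737
P(M+2) = 4 × 0.722^3 × 0.278^1 = 0.418520
P(M+4) = 6 × 0.722^2 × 0.278^2 = 0.241721
P(M+6) = 4 × 0.722^1 × 0.278^3 = 0.062049
P(M+8) = 0.278^4 = 0.005973
The M+2 peak is largest (0.418520); scaling to 100 gives 64.93 : 100.00 : 57.76 : 14.83 : 1.43.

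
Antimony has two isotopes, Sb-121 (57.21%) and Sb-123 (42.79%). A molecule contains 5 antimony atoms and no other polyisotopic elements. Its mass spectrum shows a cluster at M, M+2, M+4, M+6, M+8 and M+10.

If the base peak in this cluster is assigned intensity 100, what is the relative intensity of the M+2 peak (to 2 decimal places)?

(0.5721 + 0.4279)^5 gives M 0.0613, M+2 0.2292, M+4 0.3428, M+6 0.2564, M+8 0.0959, M+10 0.0143; the largest is M+4.
P(M+4) = C(5,2) × 0.5721^3 × 0.4279^2 = 10 × 0.18724742 × 0.18309841 = 0.342847 (base)
P(M+2) = C(5,1) × 0.5721^4 × 0.4279^1 = 5 × 0.10712425 × 0.4279 = 0.229192
Relative intensity = 0.229192 / 0.342847 × 100 = 66.85

66.85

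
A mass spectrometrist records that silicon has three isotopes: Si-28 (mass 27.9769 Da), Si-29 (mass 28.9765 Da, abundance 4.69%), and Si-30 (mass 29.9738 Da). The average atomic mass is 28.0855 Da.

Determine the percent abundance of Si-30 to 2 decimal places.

3.09%

Let x and y be the fractions of Si-28 and Si-30. Then x + y = 1 − 0.0469 = 0.9531 and 27.9769x + 29.9738y = 28.0855 − 0.0469×28.9765 = 26.72650215.
Substituting: 27.9769x + 29.9738(0.9531 − x) = 26.72650215
(27.9769 − 29.9738)x = -1.84152663  ⇒  x = 0.92219, y = 0.03091
Si-28: 92.22%, Si-30: 3.09%.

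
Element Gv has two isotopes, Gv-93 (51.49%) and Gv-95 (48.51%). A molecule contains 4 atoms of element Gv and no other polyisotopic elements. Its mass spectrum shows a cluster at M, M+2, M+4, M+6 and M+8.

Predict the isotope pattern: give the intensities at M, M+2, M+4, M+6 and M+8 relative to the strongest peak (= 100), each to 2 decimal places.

18.78 : 70.76 : 100.00 : 62.81 : 14.79

The 4 Gv atoms are independent, so intensities follow the terms of (0.5149 + 0.4851)^4.
P(M) = 0.5149^4 = 0.070290
P(M+2) = 4 × 0.5149^3 × 0.4851^1 = 0.264887
P(M+4) = 6 × 0.5149^2 × 0.4851^2 = 0.374334
P(M+6) = 4 × 0.5149^1 × 0.4851^3 = 0.235113
P(M+8) = 0.4851^4 = 0.055376
The M+4 peak is largest (0.374334); scaling to 100 gives 18.78 : 70.76 : 100.00 : 62.81 : 14.79.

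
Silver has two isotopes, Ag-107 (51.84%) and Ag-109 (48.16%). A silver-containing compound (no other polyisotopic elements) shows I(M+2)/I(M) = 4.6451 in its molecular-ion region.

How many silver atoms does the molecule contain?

5

For n independent Ag atoms, I(M+2)/I(M) = n · (abundance Ag-109) / (abundance Ag-107) = n · 0.4816/0.5184.
n = 4.6451 × 0.5184/0.4816 = 5.00 ≈ 5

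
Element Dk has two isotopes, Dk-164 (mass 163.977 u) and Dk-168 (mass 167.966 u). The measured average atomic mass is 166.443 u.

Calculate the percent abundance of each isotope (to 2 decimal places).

Dk-164: 38.18%, Dk-168: 61.82%

Writing the weighted mean with unknown fraction x of Dk-164:
163.977·x + 167.966·(1 − x) = 166.443
(163.977 − 167.966)·x = 166.443 − 167.966
x = -1.523 / -3.989 = 0.38180 → 38.18% Dk-164, 61.82% Dk-168.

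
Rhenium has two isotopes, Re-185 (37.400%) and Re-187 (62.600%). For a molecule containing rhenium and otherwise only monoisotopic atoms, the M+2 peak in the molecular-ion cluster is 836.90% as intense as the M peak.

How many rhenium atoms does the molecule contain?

5

The M+2/M ratio from n Re atoms is n · q/p = n · 0.62600/0.37400.
n = 8.3690 × 0.37400/0.62600 = 5.00 ≈ 5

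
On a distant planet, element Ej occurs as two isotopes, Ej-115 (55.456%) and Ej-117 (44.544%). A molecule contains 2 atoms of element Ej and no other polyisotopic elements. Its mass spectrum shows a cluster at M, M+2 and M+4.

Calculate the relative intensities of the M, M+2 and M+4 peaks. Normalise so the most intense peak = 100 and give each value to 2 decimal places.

Each Ej atom is independently Ej-115 (p = 0.55456) or Ej-117 (q = 0.44544); the cluster is the binomial expansion (p + q)^2.
P(M) = 0.55456^2 = 0.307537
P(M+2) = 2 × 0.55456^1 × 0.44544^1 = 0.494046
P(M+4) = 0.44544^2 = 0.198417
The M+2 peak is largest (0.494046); scaling to 100 gives 62.25 : 100.00 : 40.16.

62.25 : 100.00 : 40.16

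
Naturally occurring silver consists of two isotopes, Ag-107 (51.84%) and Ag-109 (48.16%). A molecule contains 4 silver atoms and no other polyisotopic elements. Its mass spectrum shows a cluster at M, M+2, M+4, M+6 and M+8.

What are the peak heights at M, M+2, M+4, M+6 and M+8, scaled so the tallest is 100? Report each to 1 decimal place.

The 4 Ag atoms are independent, so intensities follow the terms of (0.5184 + 0.4816)^4.
P(M) = 0.5184^4 = 0.072220
P(M+2) = 4 × 0.5184^3 × 0.4816^1 = 0.268375
P(M+4) = 6 × 0.5184^2 × 0.4816^2 = 0.373985
P(M+6) = 4 × 0.5184^1 × 0.4816^3 = 0.231624
P(M+8) = 0.4816^4 = 0.053795
The M+4 peak is largest (0.373985); scaling to 100 gives 19.3 : 71.8 : 100.0 : 61.9 : 14.4.

19.3 : 71.8 : 100.0 : 61.9 : 14.4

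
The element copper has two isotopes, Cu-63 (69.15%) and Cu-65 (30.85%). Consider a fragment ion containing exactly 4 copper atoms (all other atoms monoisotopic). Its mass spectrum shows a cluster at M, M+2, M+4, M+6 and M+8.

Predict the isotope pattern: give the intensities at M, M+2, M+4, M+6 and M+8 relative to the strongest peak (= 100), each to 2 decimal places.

Expanding (0.6915 + 0.3085)^4:
P(M) = 0.6915^4 = 0.228649
P(M+2) = 4 × 0.6915^3 × 0.3085^1 = 0.408030
P(M+4) = 6 × 0.6915^2 × 0.3085^2 = 0.273052
P(M+6) = 4 × 0.6915^1 × 0.3085^3 = 0.081212
P(M+8) = 0.3085^4 = 0.009058
The M+2 peak is largest (0.408030); scaling to 100 gives 56.04 : 100.00 : 66.92 : 19.90 : 2.22.

56.04 : 100.00 : 66.92 : 19.90 : 2.22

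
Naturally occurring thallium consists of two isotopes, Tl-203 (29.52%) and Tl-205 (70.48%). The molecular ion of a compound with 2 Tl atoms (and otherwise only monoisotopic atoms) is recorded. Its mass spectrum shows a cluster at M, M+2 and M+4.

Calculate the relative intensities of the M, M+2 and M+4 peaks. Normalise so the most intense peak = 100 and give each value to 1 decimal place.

Expanding (0.2952 + 0.7048)^2:
P(M) = 0.2952^2 = 0.087143
P(M+2) = 2 × 0.2952^1 × 0.7048^1 = 0.416114
P(M+4) = 0.7048^2 = 0.496743
The M+4 peak is largest (0.496743); scaling to 100 gives 17.5 : 83.8 : 100.0.

17.5 : 83.8 : 100.0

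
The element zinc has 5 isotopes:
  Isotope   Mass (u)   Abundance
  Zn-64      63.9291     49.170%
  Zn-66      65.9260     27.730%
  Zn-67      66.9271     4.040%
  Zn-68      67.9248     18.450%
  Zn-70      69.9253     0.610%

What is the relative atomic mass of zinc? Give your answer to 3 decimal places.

The abundance-weighted mean is 0.49170 × 63.9291 + 0.27730 × 65.9260 + 0.04040 × 66.9271 + 0.18450 × 67.9248 + 0.00610 × 69.9253
= 31.43394 + 18.28128 + 2.70385 + 12.53213 + 0.42654 = 65.37774 u

65.378 u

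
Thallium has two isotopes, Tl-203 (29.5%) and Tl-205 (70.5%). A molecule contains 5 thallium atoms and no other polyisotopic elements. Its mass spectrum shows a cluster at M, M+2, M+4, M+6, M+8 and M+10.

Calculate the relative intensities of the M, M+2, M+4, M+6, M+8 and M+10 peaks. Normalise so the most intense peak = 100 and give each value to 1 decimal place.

Expanding (0.295 + 0.705)^5:
P(M) = 0.295^5 = 0.002234
P(M+2) = 5 × 0.295^4 × 0.705^1 = 0.026696
P(M+4) = 10 × 0.295^3 × 0.705^2 = 0.127598
P(M+6) = 10 × 0.295^2 × 0.705^3 = 0.304938
P(M+8) = 5 × 0.295^1 × 0.705^4 = 0.364375
P(M+10) = 0.705^5 = 0.174159
The M+8 peak is largest (0.364375); scaling to 100 gives 0.6 : 7.3 : 35.0 : 83.7 : 100.0 : 47.8.

0.6 : 7.3 : 35.0 : 83.7 : 100.0 : 47.8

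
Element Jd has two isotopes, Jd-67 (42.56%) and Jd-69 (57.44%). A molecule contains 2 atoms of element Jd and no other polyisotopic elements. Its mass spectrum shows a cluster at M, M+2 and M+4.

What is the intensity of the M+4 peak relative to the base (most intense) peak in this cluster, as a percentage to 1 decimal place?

Binomial terms of (0.4256 + 0.5744)^2: M 0.1811, M+2 0.4889, M+4 0.3299 → M+2 is the base peak.
P(M+2) = C(2,1) × 0.4256^1 × 0.5744^1 = 2 × 0.4256 × 0.5744 = 0.488929 (base)
P(M+4) = C(2,2) × 0.4256^0 × 0.5744^2 = 1 × 1.0000 × 0.32993536 = 0.329935
Relative intensity = 0.329935 / 0.488929 × 100 = 67.5

67.5%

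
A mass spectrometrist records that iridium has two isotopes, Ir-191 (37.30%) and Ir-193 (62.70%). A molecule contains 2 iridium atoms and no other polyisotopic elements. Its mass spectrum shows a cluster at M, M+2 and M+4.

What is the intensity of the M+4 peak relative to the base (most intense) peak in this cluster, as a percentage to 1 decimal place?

84.0%

Binomial terms of (0.3730 + 0.6270)^2: M 0.1391, M+2 0.4677, M+4 0.3931 → M+2 is the base peak.
P(M+2) = C(2,1) × 0.3730^1 × 0.6270^1 = 2 × 0.3730 × 0.6270 = 0.467742 (base)
P(M+4) = C(2,2) × 0.3730^0 × 0.6270^2 = 1 × 1.0000 × 0.393129 = 0.393129
Relative intensity = 0.393129 / 0.467742 × 100 = 84.0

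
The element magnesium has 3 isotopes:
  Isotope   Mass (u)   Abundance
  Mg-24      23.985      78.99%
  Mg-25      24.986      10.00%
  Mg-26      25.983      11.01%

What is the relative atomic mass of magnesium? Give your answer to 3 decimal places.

24.305 u

The abundance-weighted mean is 0.7899 × 23.985 + 0.1000 × 24.986 + 0.1101 × 25.983
= 18.9458 + 2.4986 + 2.8607 = 24.3051 u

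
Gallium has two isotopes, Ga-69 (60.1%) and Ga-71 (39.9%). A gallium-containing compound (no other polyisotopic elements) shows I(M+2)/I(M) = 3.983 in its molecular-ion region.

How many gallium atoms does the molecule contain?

6

The M+2/M ratio from n Ga atoms is n · q/p = n · 0.399/0.601.
n = 3.983 × 0.601/0.399 = 6.00 ≈ 6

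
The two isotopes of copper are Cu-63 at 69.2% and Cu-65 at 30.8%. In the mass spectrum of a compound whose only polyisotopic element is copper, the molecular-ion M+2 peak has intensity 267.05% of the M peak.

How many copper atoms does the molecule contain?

With n Cu atoms, P(M+2)/P(M) = C(n,1)·p^(n−1)q / p^n = n·q/p = n · 0.308/0.692.
n = 2.6705 × 0.692/0.308 = 6.00 ≈ 6

6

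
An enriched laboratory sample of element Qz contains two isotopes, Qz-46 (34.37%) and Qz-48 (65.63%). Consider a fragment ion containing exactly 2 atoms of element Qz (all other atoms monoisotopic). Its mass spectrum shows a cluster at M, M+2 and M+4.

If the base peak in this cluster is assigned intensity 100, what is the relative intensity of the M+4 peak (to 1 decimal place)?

Binomial terms of (0.3437 + 0.6563)^2: M 0.1181, M+2 0.4511, M+4 0.4307 → M+2 is the base peak.
P(M+2) = C(2,1) × 0.3437^1 × 0.6563^1 = 2 × 0.3437 × 0.6563 = 0.451141 (base)
P(M+4) = C(2,2) × 0.3437^0 × 0.6563^2 = 1 × 1.0000 × 0.43072969 = 0.430730
Relative intensity = 0.430730 / 0.451141 × 100 = 95.5

95.5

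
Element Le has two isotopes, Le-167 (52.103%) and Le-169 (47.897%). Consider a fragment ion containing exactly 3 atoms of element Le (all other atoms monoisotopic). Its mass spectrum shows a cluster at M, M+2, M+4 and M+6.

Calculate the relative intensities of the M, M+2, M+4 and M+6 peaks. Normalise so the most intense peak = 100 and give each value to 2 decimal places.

36.26 : 100.00 : 91.93 : 28.17

Expanding (0.52103 + 0.47897)^3:
P(M) = 0.52103^3 = 0.141445
P(M+2) = 3 × 0.52103^2 × 0.47897^1 = 0.390081
P(M+4) = 3 × 0.52103^1 × 0.47897^2 = 0.358592
P(M+6) = 0.47897^3 = 0.109882
The M+2 peak is largest (0.390081); scaling to 100 gives 36.26 : 100.00 : 91.93 : 28.17.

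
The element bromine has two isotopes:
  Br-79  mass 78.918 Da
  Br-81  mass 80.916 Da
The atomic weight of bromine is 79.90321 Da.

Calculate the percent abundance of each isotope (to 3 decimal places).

Br-79: 50.690%, Br-81: 49.310%

With x = fraction of Br-79 (so Br-81 is 1 − x):
78.918·x + 80.916·(1 − x) = 79.90321
(78.918 − 80.916)·x = 79.90321 − 80.916
x = -1.01279 / -1.998 = 0.50690 → 50.690% Br-79, 49.310% Br-81.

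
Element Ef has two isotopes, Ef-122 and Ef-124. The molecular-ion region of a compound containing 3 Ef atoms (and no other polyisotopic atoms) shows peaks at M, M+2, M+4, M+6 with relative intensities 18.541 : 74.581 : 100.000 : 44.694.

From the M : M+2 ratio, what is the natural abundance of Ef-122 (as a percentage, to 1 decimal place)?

42.7%

If p is the fraction of Ef that is Ef-122, then I(M+2)/I(M) = [C(3,1)·p^2·(1−p)] / p^3 = 3·(1−p)/p = 74.581/18.541 = 4.0225
(1−p)/p = 4.0225/3 = 1.3408  ⇒  p = 1/(1 + 1.3408) = 0.4272
Ef-122: 42.7%, Ef-124: 57.3%.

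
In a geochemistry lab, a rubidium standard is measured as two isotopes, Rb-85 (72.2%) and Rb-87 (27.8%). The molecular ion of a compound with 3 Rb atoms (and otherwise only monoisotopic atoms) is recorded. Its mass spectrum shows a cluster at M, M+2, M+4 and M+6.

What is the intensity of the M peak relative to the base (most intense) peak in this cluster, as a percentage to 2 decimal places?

Term probabilities: M 0.3764, M+2 0.4348, M+4 0.1674, M+6 0.0215. Base peak = M+2.
P(M+2) = C(3,1) × 0.722^2 × 0.278^1 = 3 × 0.521284 × 0.2780 = 0.434751 (base)
P(M) = C(3,0) × 0.722^3 × 0.278^0 = 1 × 0.37636705 × 1.0000 = 0.376367
Relative intensity = 0.376367 / 0.434751 × 100 = 86.57

86.57%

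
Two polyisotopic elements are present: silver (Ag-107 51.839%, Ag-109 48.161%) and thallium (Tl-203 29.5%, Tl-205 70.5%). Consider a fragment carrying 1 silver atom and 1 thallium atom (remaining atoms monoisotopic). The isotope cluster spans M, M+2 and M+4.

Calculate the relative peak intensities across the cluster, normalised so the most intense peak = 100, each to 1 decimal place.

30.1 : 100.0 : 66.9

Silver pattern (n=1): 0.51839 : 0.48161
Thallium pattern (n=1): 0.2950 : 0.7050
Convolve the two distributions (both contribute in 2-u steps):
  M: 0.51839×0.2950 = 0.152925
  M+2: 0.51839×0.7050 + 0.48161×0.2950 = 0.507540
  M+4: 0.48161×0.7050 = 0.339535
Scale to base peak (0.507540) = 100: 30.1 : 100.0 : 66.9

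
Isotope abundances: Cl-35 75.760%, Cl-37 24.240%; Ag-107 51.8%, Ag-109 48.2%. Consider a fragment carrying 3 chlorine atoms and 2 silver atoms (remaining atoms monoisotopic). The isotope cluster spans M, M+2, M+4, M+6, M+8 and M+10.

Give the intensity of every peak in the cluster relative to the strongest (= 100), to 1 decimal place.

Chlorine pattern (n=3): 0.4348304 : 0.41738208 : 0.13354464 : 0.01424288
Silver pattern (n=2): 0.268324 : 0.499352 : 0.232324
Convolve the two distributions (both contribute in 2-u steps):
  M: 0.4348304×0.268324 = 0.116675
  M+2: 0.4348304×0.499352 + 0.41738208×0.268324 = 0.329127
  M+4: 0.4348304×0.232324 + 0.41738208×0.499352 + 0.13354464×0.268324 = 0.345275
  M+6: 0.41738208×0.232324 + 0.13354464×0.499352 + 0.01424288×0.268324 = 0.167475
  M+8: 0.13354464×0.232324 + 0.01424288×0.499352 = 0.038138
  M+10: 0.01424288×0.232324 = 0.003309
Scale to base peak (0.345275) = 100: 33.8 : 95.3 : 100.0 : 48.5 : 11.0 : 1.0

33.8 : 95.3 : 100.0 : 48.5 : 11.0 : 1.0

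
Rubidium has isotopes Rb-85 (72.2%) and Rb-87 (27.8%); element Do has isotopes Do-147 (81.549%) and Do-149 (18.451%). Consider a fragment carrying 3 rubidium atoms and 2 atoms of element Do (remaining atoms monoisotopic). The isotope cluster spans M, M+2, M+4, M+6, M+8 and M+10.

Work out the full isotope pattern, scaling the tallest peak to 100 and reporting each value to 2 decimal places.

Rubidium pattern (n=3): 0.37636705 : 0.43475086 : 0.16739714 : 0.02148495
Element Do pattern (n=2): 0.66502394 : 0.30093212 : 0.03404394
Convolve the two distributions (both contribute in 2-u steps):
  M: 0.37636705×0.66502394 = 0.250293
  M+2: 0.37636705×0.30093212 + 0.43475086×0.66502394 = 0.402381
  M+4: 0.37636705×0.03404394 + 0.43475086×0.30093212 + 0.16739714×0.66502394 = 0.254967
  M+6: 0.43475086×0.03404394 + 0.16739714×0.30093212 + 0.02148495×0.66502394 = 0.079464
  M+8: 0.16739714×0.03404394 + 0.02148495×0.30093212 = 0.012164
  M+10: 0.02148495×0.03404394 = 0.000731
Scale to base peak (0.402381) = 100: 62.20 : 100.00 : 63.36 : 19.75 : 3.02 : 0.18

62.20 : 100.00 : 63.36 : 19.75 : 3.02 : 0.18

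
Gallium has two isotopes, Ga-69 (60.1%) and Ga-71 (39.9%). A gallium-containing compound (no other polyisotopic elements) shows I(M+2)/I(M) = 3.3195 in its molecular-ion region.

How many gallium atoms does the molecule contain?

5

With n Ga atoms, P(M+2)/P(M) = C(n,1)·p^(n−1)q / p^n = n·q/p = n · 0.399/0.601.
n = 3.3195 × 0.601/0.399 = 5.00 ≈ 5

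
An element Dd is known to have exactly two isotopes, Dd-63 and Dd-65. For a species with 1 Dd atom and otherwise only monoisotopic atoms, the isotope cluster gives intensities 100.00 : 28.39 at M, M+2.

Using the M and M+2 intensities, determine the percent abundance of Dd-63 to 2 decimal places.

Write p for the Dd-63 fraction. I(M+2)/I(M) = [C(1,1)·p^0·(1−p)] / p^1 = 1·(1−p)/p = 28.39/100.00 = 0.2839
(1−p)/p = 0.2839/1 = 0.2839  ⇒  p = 1/(1 + 0.2839) = 0.7789
Dd-63: 77.89%, Dd-65: 22.11%.

77.89%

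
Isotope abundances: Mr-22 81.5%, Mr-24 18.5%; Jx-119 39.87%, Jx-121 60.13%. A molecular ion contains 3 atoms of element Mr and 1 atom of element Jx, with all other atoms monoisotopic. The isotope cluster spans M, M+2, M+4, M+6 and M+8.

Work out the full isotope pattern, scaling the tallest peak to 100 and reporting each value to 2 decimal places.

45.68 : 100.00 : 53.98 : 11.18 : 0.81

Element Mr pattern (n=3): 0.54134337 : 0.36864488 : 0.08368013 : 0.00633163
Element Jx pattern (n=1): 0.3987 : 0.6013
Convolve the two distributions (both contribute in 2-u steps):
  M: 0.54134337×0.3987 = 0.215834
  M+2: 0.54134337×0.6013 + 0.36864488×0.3987 = 0.472488
  M+4: 0.36864488×0.6013 + 0.08368013×0.3987 = 0.255029
  M+6: 0.08368013×0.6013 + 0.00633163×0.3987 = 0.052841
  M+8: 0.00633163×0.6013 = 0.003807
Scale to base peak (0.472488) = 100: 45.68 : 100.00 : 53.98 : 11.18 : 0.81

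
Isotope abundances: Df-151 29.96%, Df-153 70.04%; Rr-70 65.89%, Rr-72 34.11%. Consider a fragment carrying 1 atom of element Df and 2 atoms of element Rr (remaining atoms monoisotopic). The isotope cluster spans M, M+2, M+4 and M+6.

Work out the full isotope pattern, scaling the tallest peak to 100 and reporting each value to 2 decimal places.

29.65 : 100.00 : 79.70 : 18.57

Element Df pattern (n=1): 0.2996 : 0.7004
Element Rr pattern (n=2): 0.43414921 : 0.44950158 : 0.11634921
Convolve the two distributions (both contribute in 2-u steps):
  M: 0.2996×0.43414921 = 0.130071
  M+2: 0.2996×0.44950158 + 0.7004×0.43414921 = 0.438749
  M+4: 0.2996×0.11634921 + 0.7004×0.44950158 = 0.349689
  M+6: 0.7004×0.11634921 = 0.081491
Scale to base peak (0.438749) = 100: 29.65 : 100.00 : 79.70 : 18.57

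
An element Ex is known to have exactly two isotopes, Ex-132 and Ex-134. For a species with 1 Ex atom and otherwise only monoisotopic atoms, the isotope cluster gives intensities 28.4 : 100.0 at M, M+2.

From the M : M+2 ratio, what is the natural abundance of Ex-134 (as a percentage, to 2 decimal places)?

77.88%

Write p for the Ex-132 fraction. I(M+2)/I(M) = [C(1,1)·p^0·(1−p)] / p^1 = 1·(1−p)/p = 100.0/28.4 = 3.5211
(1−p)/p = 3.5211/1 = 3.5211  ⇒  p = 1/(1 + 3.5211) = 0.2212
Ex-132: 22.12%, Ex-134: 77.88%.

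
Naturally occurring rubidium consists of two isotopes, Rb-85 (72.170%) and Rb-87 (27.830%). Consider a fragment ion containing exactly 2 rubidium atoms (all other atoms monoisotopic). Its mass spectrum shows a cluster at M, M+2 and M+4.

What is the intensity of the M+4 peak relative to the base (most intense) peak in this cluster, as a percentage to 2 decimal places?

Binomial terms of (0.72170 + 0.27830)^2: M 0.5209, M+2 0.4017, M+4 0.0775 → M is the base peak.
P(M) = C(2,0) × 0.72170^2 × 0.27830^0 = 1 × 0.52085089 × 1.0000 = 0.520851 (base)
P(M+4) = C(2,2) × 0.72170^0 × 0.27830^2 = 1 × 1.0000 × 0.07745089 = 0.077451
Relative intensity = 0.077451 / 0.520851 × 100 = 14.87

14.87%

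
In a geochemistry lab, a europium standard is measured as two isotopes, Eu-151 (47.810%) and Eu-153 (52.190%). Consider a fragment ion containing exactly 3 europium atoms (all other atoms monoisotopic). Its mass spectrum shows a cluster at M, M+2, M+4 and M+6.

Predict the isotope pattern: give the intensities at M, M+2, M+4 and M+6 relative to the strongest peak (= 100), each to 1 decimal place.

Expanding (0.47810 + 0.52190)^3:
P(M) = 0.47810^3 = 0.109284
P(M+2) = 3 × 0.47810^2 × 0.52190^1 = 0.357887
P(M+4) = 3 × 0.47810^1 × 0.52190^2 = 0.390674
P(M+6) = 0.52190^3 = 0.142155
The M+4 peak is largest (0.390674); scaling to 100 gives 28.0 : 91.6 : 100.0 : 36.4.

28.0 : 91.6 : 100.0 : 36.4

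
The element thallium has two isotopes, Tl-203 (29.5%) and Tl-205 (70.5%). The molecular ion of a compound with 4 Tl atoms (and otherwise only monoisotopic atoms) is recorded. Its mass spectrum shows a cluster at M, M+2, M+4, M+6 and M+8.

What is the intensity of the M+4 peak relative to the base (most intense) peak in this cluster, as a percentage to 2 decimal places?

62.77%

(0.295 + 0.705)^4 gives M 0.0076, M+2 0.0724, M+4 0.2595, M+6 0.4135, M+8 0.2470; the largest is M+6.
P(M+6) = C(4,3) × 0.295^1 × 0.705^3 = 4 × 0.2950 × 0.35040263 = 0.413475 (base)
P(M+4) = C(4,2) × 0.295^2 × 0.705^2 = 6 × 0.087025 × 0.497025 = 0.259522
Relative intensity = 0.259522 / 0.413475 × 100 = 62.77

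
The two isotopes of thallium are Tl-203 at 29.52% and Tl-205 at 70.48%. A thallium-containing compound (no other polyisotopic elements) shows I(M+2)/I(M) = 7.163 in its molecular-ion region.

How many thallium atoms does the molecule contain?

For n independent Tl atoms, I(M+2)/I(M) = n · (abundance Tl-205) / (abundance Tl-203) = n · 0.7048/0.2952.
n = 7.163 × 0.2952/0.7048 = 3.00 ≈ 3

3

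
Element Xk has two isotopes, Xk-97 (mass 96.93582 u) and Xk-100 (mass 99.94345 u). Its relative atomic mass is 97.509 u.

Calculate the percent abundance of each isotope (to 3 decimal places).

Writing the weighted mean with unknown fraction x of Xk-97:
96.93582·x + 99.94345·(1 − x) = 97.509
(96.93582 − 99.94345)·x = 97.509 − 99.94345
x = -2.43445 / -3.00763 = 0.80942 → 80.942% Xk-97, 19.058% Xk-100.

Xk-97: 80.942%, Xk-100: 19.058%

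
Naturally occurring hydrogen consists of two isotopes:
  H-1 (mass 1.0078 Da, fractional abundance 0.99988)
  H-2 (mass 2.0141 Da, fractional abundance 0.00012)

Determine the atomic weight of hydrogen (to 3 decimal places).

1.008 Da

Weight each isotope mass by its fractional abundance: 0.99988 × 1.0078 + 0.00012 × 2.0141
= 1.00768 + 0.00024 = 1.00792 Da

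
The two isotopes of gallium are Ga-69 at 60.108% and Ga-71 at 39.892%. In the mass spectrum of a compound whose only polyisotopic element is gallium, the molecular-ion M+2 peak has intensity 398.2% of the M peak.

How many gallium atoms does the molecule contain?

For n independent Ga atoms, I(M+2)/I(M) = n · (abundance Ga-71) / (abundance Ga-69) = n · 0.39892/0.60108.
n = 3.982 × 0.60108/0.39892 = 6.00 ≈ 6

6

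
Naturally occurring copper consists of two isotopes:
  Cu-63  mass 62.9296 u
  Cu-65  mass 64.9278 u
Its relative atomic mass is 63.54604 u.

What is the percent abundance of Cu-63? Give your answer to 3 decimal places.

Let x be the fractional abundance of Cu-63; then Cu-65 has abundance 1 − x.
62.9296·x + 64.9278·(1 − x) = 63.54604
(62.9296 − 64.9278)·x = 63.54604 − 64.9278
x = -1.38176 / -1.9982 = 0.69150 → 69.150% Cu-63, 30.850% Cu-65.

69.150%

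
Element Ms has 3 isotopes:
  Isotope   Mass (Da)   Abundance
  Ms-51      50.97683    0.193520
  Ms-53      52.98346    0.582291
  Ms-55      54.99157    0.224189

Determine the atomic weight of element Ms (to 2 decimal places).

53.05 Da

Average mass = Σ (abundance × isotope mass) = 0.193520 × 50.97683 + 0.582291 × 52.98346 + 0.224189 × 54.99157
= 9.865036 + 30.851792 + 12.328505 = 53.045333 Da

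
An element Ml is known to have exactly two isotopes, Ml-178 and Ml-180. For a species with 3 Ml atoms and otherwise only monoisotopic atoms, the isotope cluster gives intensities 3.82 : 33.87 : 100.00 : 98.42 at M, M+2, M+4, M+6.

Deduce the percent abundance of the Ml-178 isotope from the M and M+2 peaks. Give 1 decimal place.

25.3%

Let p = fractional abundance of Ml-178. I(M+2)/I(M) = [C(3,1)·p^2·(1−p)] / p^3 = 3·(1−p)/p = 33.87/3.82 = 8.8665
(1−p)/p = 8.8665/3 = 2.9555  ⇒  p = 1/(1 + 2.9555) = 0.2528
Ml-178: 25.3%, Ml-180: 74.7%.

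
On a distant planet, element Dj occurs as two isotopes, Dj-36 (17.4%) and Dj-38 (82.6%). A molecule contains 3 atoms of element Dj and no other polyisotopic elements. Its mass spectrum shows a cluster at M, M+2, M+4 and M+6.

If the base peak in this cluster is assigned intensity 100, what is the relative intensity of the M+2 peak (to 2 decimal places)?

13.31

Binomial terms of (0.174 + 0.826)^3: M 0.0053, M+2 0.0750, M+4 0.3561, M+6 0.5636 → M+6 is the base peak.
P(M+6) = C(3,3) × 0.174^0 × 0.826^3 = 1 × 1.0000 × 0.56355998 = 0.563560 (base)
P(M+2) = C(3,1) × 0.174^2 × 0.826^1 = 3 × 0.030276 × 0.8260 = 0.075024
Relative intensity = 0.075024 / 0.563560 × 100 = 13.31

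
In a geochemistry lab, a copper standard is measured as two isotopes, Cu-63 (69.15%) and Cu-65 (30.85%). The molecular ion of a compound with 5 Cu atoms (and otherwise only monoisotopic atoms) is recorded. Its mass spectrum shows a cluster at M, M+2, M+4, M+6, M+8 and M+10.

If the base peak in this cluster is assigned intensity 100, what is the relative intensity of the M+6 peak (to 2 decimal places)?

39.81

(0.6915 + 0.3085)^5 gives M 0.1581, M+2 0.3527, M+4 0.3147, M+6 0.1404, M+8 0.0313, M+10 0.0028; the largest is M+2.
P(M+2) = C(5,1) × 0.6915^4 × 0.3085^1 = 5 × 0.2286487 × 0.3085 = 0.352691 (base)
P(M+6) = C(5,3) × 0.6915^2 × 0.3085^3 = 10 × 0.47817225 × 0.02936064 = 0.140394
Relative intensity = 0.140394 / 0.352691 × 100 = 39.81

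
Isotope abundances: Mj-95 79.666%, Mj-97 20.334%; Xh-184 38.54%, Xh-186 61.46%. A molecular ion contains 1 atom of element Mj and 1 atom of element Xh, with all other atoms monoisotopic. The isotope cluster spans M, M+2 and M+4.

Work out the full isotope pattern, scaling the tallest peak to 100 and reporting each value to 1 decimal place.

Element Mj pattern (n=1): 0.79666 : 0.20334
Element Xh pattern (n=1): 0.3854 : 0.6146
Convolve the two distributions (both contribute in 2-u steps):
  M: 0.79666×0.3854 = 0.307033
  M+2: 0.79666×0.6146 + 0.20334×0.3854 = 0.567994
  M+4: 0.20334×0.6146 = 0.124973
Scale to base peak (0.567994) = 100: 54.1 : 100.0 : 22.0

54.1 : 100.0 : 22.0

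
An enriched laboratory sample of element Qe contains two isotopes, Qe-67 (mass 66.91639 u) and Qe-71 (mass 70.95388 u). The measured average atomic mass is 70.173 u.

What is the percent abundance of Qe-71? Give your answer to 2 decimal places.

80.66%

With x = fraction of Qe-67 (so Qe-71 is 1 − x):
66.91639·x + 70.95388·(1 − x) = 70.173
(66.91639 − 70.95388)·x = 70.173 − 70.95388
x = -0.78088 / -4.03749 = 0.19341 → 19.34% Qe-67, 80.66% Qe-71.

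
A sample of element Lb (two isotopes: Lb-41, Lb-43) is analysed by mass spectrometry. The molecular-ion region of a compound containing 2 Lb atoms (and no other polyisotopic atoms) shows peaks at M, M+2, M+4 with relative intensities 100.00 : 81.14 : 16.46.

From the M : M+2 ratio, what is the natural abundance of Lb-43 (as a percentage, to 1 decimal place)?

28.9%

If p is the fraction of Lb that is Lb-41, then I(M+2)/I(M) = [C(2,1)·p^1·(1−p)] / p^2 = 2·(1−p)/p = 81.14/100.00 = 0.8114
(1−p)/p = 0.8114/2 = 0.4057  ⇒  p = 1/(1 + 0.4057) = 0.7114
Lb-41: 71.1%, Lb-43: 28.9%.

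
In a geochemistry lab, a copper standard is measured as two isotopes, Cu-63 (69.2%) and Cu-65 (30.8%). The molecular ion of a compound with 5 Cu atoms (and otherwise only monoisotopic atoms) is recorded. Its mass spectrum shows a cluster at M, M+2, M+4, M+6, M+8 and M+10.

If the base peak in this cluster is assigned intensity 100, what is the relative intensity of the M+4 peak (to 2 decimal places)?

89.02

(0.692 + 0.308)^5 gives M 0.1587, M+2 0.3531, M+4 0.3144, M+6 0.1399, M+8 0.0311, M+10 0.0028; the largest is M+2.
P(M+2) = C(5,1) × 0.692^4 × 0.308^1 = 5 × 0.22931073 × 0.3080 = 0.353139 (base)
P(M+4) = C(5,2) × 0.692^3 × 0.308^2 = 10 × 0.33137389 × 0.094864 = 0.314355
Relative intensity = 0.314355 / 0.353139 × 100 = 89.02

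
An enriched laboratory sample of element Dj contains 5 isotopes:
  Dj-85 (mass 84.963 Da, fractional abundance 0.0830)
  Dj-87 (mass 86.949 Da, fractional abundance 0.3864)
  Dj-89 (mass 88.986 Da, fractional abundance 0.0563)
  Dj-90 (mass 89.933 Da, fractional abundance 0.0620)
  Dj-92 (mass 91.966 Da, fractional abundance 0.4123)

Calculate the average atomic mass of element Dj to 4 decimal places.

Weight each isotope mass by its fractional abundance: 0.0830 × 84.963 + 0.3864 × 86.949 + 0.0563 × 88.986 + 0.0620 × 89.933 + 0.4123 × 91.966
= 7.05193 + 33.59709 + 5.00991 + 5.57585 + 37.91758 = 89.15236 Da

89.1524 Da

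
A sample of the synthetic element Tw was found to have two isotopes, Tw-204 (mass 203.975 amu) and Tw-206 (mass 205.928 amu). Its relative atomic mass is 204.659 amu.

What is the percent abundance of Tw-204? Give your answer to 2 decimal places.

With x = fraction of Tw-204 (so Tw-206 is 1 − x):
203.975·x + 205.928·(1 − x) = 204.659
(203.975 − 205.928)·x = 204.659 − 205.928
x = -1.269 / -1.953 = 0.64977 → 64.98% Tw-204, 35.02% Tw-206.

64.98%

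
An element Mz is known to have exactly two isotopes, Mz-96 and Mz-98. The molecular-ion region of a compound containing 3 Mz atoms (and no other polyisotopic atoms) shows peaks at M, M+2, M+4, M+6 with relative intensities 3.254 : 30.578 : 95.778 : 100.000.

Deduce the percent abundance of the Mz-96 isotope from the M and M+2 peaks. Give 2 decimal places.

24.20%

Let p = fractional abundance of Mz-96. I(M+2)/I(M) = [C(3,1)·p^2·(1−p)] / p^3 = 3·(1−p)/p = 30.578/3.254 = 9.3970
(1−p)/p = 9.3970/3 = 3.1323  ⇒  p = 1/(1 + 3.1323) = 0.2420
Mz-96: 24.20%, Mz-98: 75.80%.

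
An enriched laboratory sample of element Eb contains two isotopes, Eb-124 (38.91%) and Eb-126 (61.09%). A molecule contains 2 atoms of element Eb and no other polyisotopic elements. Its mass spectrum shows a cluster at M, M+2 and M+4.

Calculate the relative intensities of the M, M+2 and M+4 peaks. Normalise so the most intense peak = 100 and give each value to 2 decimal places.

Each Eb atom is independently Eb-124 (p = 0.3891) or Eb-126 (q = 0.6109); the cluster is the binomial expansion (p + q)^2.
P(M) = 0.3891^2 = 0.151399
P(M+2) = 2 × 0.3891^1 × 0.6109^1 = 0.475402
P(M+4) = 0.6109^2 = 0.373199
The M+2 peak is largest (0.475402); scaling to 100 gives 31.85 : 100.00 : 78.50.

31.85 : 100.00 : 78.50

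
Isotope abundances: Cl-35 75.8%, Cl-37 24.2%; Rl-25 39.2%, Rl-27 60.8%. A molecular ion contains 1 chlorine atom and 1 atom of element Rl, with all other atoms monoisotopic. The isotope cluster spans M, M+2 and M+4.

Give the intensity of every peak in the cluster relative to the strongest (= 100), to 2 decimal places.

53.47 : 100.00 : 26.48

Chlorine pattern (n=1): 0.7580 : 0.2420
Element Rl pattern (n=1): 0.3920 : 0.6080
Convolve the two distributions (both contribute in 2-u steps):
  M: 0.7580×0.3920 = 0.297136
  M+2: 0.7580×0.6080 + 0.2420×0.3920 = 0.555728
  M+4: 0.2420×0.6080 = 0.147136
Scale to base peak (0.555728) = 100: 53.47 : 100.00 : 26.48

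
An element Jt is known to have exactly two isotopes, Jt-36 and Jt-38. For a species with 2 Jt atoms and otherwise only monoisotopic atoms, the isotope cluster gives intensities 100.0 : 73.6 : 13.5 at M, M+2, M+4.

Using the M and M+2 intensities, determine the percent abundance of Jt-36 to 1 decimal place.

Let p = fractional abundance of Jt-36. I(M+2)/I(M) = [C(2,1)·p^1·(1−p)] / p^2 = 2·(1−p)/p = 73.6/100.0 = 0.7360
(1−p)/p = 0.7360/2 = 0.3680  ⇒  p = 1/(1 + 0.3680) = 0.7310
Jt-36: 73.1%, Jt-38: 26.9%.

73.1%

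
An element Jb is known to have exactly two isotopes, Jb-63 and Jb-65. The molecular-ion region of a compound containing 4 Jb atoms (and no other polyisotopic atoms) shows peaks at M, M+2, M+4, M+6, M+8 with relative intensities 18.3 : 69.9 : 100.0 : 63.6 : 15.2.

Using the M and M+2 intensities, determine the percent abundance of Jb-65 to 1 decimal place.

48.8%

Let p = fractional abundance of Jb-63. I(M+2)/I(M) = [C(4,1)·p^3·(1−p)] / p^4 = 4·(1−p)/p = 69.9/18.3 = 3.8197
(1−p)/p = 3.8197/4 = 0.9549  ⇒  p = 1/(1 + 0.9549) = 0.5115
Jb-63: 51.2%, Jb-65: 48.8%.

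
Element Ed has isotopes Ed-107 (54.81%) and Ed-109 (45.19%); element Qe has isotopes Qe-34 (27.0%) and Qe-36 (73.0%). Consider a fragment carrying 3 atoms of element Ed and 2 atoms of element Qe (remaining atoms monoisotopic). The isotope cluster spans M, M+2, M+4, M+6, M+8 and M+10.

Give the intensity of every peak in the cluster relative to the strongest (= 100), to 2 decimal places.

Element Ed pattern (n=3): 0.1646567 : 0.40727073 : 0.33578844 : 0.09228413
Element Qe pattern (n=2): 0.0729 : 0.3942 : 0.5329
Convolve the two distributions (both contribute in 2-u steps):
  M: 0.1646567×0.0729 = 0.012003
  M+2: 0.1646567×0.3942 + 0.40727073×0.0729 = 0.094598
  M+4: 0.1646567×0.5329 + 0.40727073×0.3942 + 0.33578844×0.0729 = 0.272771
  M+6: 0.40727073×0.5329 + 0.33578844×0.3942 + 0.09228413×0.0729 = 0.356130
  M+8: 0.33578844×0.5329 + 0.09228413×0.3942 = 0.215320
  M+10: 0.09228413×0.5329 = 0.049178
Scale to base peak (0.356130) = 100: 3.37 : 26.56 : 76.59 : 100.00 : 60.46 : 13.81

3.37 : 26.56 : 76.59 : 100.00 : 60.46 : 13.81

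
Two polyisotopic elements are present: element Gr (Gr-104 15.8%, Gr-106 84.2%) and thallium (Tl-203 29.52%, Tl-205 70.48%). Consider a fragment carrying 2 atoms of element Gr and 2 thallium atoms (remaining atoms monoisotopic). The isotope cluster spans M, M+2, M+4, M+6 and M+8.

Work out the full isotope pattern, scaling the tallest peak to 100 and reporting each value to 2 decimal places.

Element Gr pattern (n=2): 0.024964 : 0.266072 : 0.708964
Thallium pattern (n=2): 0.08714304 : 0.41611392 : 0.49674304
Convolve the two distributions (both contribute in 2-u steps):
  M: 0.024964×0.08714304 = 0.002175
  M+2: 0.024964×0.41611392 + 0.266072×0.08714304 = 0.033574
  M+4: 0.024964×0.49674304 + 0.266072×0.41611392 + 0.708964×0.08714304 = 0.184898
  M+6: 0.266072×0.49674304 + 0.708964×0.41611392 = 0.427179
  M+8: 0.708964×0.49674304 = 0.352173
Scale to base peak (0.427179) = 100: 0.51 : 7.86 : 43.28 : 100.00 : 82.44

0.51 : 7.86 : 43.28 : 100.00 : 82.44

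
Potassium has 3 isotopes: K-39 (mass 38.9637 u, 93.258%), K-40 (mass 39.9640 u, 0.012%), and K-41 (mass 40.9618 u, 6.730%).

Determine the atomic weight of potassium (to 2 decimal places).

The abundance-weighted mean is 0.93258 × 38.9637 + 0.00012 × 39.9640 + 0.06730 × 40.9618
= 36.33677 + 0.00480 + 2.75673 = 39.09830 u

39.10 u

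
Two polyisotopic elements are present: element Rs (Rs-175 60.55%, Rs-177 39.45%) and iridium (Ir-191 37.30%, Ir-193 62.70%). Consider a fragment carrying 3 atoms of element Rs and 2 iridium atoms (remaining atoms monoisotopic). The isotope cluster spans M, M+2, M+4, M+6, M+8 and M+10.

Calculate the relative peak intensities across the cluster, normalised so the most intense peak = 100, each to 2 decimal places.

9.37 : 49.83 : 100.00 : 94.48 : 42.44 : 7.32

Element Rs pattern (n=3): 0.22199462 : 0.4339069 : 0.28270235 : 0.06139613
Iridium pattern (n=2): 0.139129 : 0.467742 : 0.393129
Convolve the two distributions (both contribute in 2-u steps):
  M: 0.22199462×0.139129 = 0.030886
  M+2: 0.22199462×0.467742 + 0.4339069×0.139129 = 0.164205
  M+4: 0.22199462×0.393129 + 0.4339069×0.467742 + 0.28270235×0.139129 = 0.329561
  M+6: 0.4339069×0.393129 + 0.28270235×0.467742 + 0.06139613×0.139129 = 0.311355
  M+8: 0.28270235×0.393129 + 0.06139613×0.467742 = 0.139856
  M+10: 0.06139613×0.393129 = 0.024137
Scale to base peak (0.329561) = 100: 9.37 : 49.83 : 100.00 : 94.48 : 42.44 : 7.32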